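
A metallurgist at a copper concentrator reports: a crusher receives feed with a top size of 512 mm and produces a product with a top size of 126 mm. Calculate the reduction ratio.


4.0635

Reduction ratio = feed size / product size
= 512 / 126
= 4.0635


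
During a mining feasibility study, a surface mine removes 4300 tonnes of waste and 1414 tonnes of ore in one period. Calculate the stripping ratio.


Stripping ratio = waste tonnage / ore tonnage
= 4300 / 1414
= 3.041

3.041


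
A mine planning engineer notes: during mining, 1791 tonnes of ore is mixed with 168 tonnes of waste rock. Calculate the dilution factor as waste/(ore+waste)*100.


8.5758%

Total material = ore + waste
= 1791 + 168 = 1959 tonnes
Dilution = waste / total * 100
= 168 / 1959 * 100
= 0.08575803982 * 100
= 8.5758%


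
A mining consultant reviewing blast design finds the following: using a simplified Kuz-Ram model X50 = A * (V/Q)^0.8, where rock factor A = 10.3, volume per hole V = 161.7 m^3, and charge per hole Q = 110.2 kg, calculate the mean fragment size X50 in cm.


13.9978 cm

Compute V/Q:
V/Q = 161.7 / 110.2 = 1.467332123
Raise to the power 0.8:
(V/Q)^0.8 = 1.467332123^0.8 = 1.359010275
Multiply by A:
X50 = 10.3 * 1.359010275
= 13.9978 cm


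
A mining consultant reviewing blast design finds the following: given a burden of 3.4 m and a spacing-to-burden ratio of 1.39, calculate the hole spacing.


Spacing = burden * ratio
= 3.4 * 1.39
= 4.726 m

4.726 m


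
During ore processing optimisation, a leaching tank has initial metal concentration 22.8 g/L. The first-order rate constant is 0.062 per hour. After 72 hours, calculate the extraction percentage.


98.8484%

Compute the exponent:
-k * t = -0.062 * 72 = -4.464
Remaining concentration:
C = 22.8 * exp(-4.464)
= 22.8 * 0.01151620621
= 0.2625695016 g/L
Extracted = 22.8 - 0.2625695016 = 22.5374305 g/L
Extraction % = 22.5374305 / 22.8 * 100
= 98.8484%


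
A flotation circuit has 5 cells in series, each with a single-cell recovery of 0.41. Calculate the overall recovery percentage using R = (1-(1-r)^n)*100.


92.8508%

Complement of single-cell recovery:
1 - r = 1 - 0.41 = 0.59
Raise to power n:
(1 - r)^5 = 0.59^5 = 0.0714924299
Overall recovery:
R = (1 - 0.0714924299) * 100
= 92.8508%


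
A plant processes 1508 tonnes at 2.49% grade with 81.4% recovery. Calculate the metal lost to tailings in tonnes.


6.9842 tonnes

Total metal in feed:
= 1508 * 2.49 / 100 = 37.5492 tonnes
Metal recovered:
= 37.5492 * 81.4 / 100 = 30.5650488 tonnes
Metal lost to tailings:
= 37.5492 - 30.5650488
= 6.9842 tonnes


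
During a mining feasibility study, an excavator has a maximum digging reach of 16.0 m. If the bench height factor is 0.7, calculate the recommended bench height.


11.2 m

Bench height = reach * factor
= 16.0 * 0.7
= 11.2 m


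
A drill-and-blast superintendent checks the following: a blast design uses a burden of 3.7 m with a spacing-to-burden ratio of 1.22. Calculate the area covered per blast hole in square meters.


16.7018 m^2

First, find the spacing:
Spacing = burden * ratio = 3.7 * 1.22
= 4.514 m
Then, calculate the area:
Area = burden * spacing = 3.7 * 4.514
= 16.7018 m^2


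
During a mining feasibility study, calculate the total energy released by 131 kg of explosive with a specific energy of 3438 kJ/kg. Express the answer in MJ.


Energy = mass * specific_energy / 1000
= 131 * 3438 / 1000
= 450378 / 1000
= 450.378 MJ

450.378 MJ


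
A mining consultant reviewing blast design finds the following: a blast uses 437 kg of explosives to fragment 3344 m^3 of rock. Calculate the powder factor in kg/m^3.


0.1307 kg/m^3

Powder factor = explosive mass / rock volume
= 437 / 3344
= 0.1307 kg/m^3


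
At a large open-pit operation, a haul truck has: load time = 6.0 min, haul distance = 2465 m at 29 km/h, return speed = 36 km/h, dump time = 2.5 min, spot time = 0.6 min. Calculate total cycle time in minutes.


18.3083 min

Convert haul speed to m/min: 29 * 1000/60 = 483.3333333 m/min
Haul time = 2465 / 483.3333333 = 5.1 min
Convert return speed to m/min: 36 * 1000/60 = 600 m/min
Return time = 2465 / 600 = 4.108333333 min
Total cycle time:
= 6.0 + 5.1 + 2.5 + 4.108333333 + 0.6
= 18.3083 min


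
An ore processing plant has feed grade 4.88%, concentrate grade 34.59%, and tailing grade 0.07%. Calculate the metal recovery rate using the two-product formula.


98.7654%

Using the two-product formula:
R = 100 * c * (f - t) / (f * (c - t))
Numerator = 100 * 34.59 * (4.88 - 0.07)
= 100 * 34.59 * 4.81
= 16637.79
Denominator = 4.88 * (34.59 - 0.07)
= 4.88 * 34.52
= 168.4576
R = 16637.79 / 168.4576
= 98.7654%


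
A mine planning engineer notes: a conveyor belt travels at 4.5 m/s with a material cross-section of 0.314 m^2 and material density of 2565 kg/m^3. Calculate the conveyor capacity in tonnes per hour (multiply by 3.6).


Volumetric flow = speed * area
= 4.5 * 0.314 = 1.413 m^3/s
Mass flow = volumetric * density
= 1.413 * 2565 = 3624.345 kg/s
Convert to t/h: multiply by 3.6
Capacity = 3624.345 * 3.6
= 13047.642 t/h

13047.642 t/h


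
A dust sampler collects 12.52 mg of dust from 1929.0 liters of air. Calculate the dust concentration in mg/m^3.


Convert liters to m^3: 1 m^3 = 1000 L
Concentration = mass / volume * 1000
= 12.52 / 1929.0 * 1000
= 0.006490409539 * 1000
= 6.4904 mg/m^3

6.4904 mg/m^3


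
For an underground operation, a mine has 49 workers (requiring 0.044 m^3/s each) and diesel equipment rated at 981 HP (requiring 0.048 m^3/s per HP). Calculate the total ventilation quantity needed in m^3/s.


49.244 m^3/s

Airflow for workers:
Q_people = 49 * 0.044 = 2.156 m^3/s
Airflow for diesel equipment:
Q_diesel = 981 * 0.048 = 47.088 m^3/s
Total ventilation:
Q_total = 2.156 + 47.088
= 49.244 m^3/s


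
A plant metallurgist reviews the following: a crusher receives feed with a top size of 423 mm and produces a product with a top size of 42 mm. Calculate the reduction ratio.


Reduction ratio = feed size / product size
= 423 / 42
= 10.0714

10.0714


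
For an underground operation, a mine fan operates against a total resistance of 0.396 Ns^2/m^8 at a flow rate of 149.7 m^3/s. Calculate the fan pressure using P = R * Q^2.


Compute Q^2:
Q^2 = 149.7^2 = 22410.09
Compute pressure:
P = R * Q^2 = 0.396 * 22410.09
= 8874.3956 Pa

8874.3956 Pa


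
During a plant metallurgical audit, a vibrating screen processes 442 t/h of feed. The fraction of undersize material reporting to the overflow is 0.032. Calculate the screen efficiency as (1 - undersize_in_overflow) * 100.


Screen efficiency = (1 - fraction of undersize in overflow) * 100
= (1 - 0.032) * 100
= 0.968 * 100
= 96.8%

96.8%


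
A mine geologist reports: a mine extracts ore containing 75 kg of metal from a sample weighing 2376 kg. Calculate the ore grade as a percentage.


Ore grade = (metal mass / ore mass) * 100
= (75 / 2376) * 100
= 0.03156565657 * 100
= 3.1566%

3.1566%


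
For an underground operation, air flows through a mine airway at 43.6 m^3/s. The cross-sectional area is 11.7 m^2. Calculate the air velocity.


Velocity = flow rate / cross-sectional area
= 43.6 / 11.7
= 3.7265 m/s

3.7265 m/s


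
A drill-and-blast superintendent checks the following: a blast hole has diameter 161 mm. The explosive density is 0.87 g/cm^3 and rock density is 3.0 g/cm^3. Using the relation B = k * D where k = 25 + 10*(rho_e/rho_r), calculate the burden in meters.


4.4919 m

First, compute k:
rho_e / rho_r = 0.87 / 3.0 = 0.29
k = 25 + 10 * 0.29 = 27.9
Then, compute burden:
B = k * D / 1000 = 27.9 * 161 / 1000
= 4491.9 / 1000
= 4.4919 m


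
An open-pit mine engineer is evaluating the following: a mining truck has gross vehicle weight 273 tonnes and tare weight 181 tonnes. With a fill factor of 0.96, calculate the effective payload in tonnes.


Maximum payload = gross - tare
= 273 - 181 = 92 tonnes
Effective payload = max payload * fill factor
= 92 * 0.96
= 88.32 tonnes

88.32 tonnes


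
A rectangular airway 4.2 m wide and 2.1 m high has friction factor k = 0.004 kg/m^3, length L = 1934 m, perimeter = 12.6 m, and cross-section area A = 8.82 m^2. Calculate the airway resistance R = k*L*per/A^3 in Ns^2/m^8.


Compute the numerator:
k * L * per = 0.004 * 1934 * 12.6
= 97.4736
Compute the denominator:
A^3 = 8.82^3 = 686.128968
Resistance:
R = 97.4736 / 686.128968
= 0.1421 Ns^2/m^8

0.1421 Ns^2/m^8


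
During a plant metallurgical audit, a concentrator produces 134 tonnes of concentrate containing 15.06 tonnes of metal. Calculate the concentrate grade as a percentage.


Grade = (metal in concentrate / concentrate mass) * 100
= (15.06 / 134) * 100
= 0.1123880597 * 100
= 11.2388%

11.2388%


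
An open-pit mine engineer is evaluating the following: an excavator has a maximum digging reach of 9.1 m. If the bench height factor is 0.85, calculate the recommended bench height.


7.735 m

Bench height = reach * factor
= 9.1 * 0.85
= 7.735 m


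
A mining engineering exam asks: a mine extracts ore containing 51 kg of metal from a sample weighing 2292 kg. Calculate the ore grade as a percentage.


2.2251%

Ore grade = (metal mass / ore mass) * 100
= (51 / 2292) * 100
= 0.0222513089 * 100
= 2.2251%


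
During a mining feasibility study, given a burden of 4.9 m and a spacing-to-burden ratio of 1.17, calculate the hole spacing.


5.733 m

Spacing = burden * ratio
= 4.9 * 1.17
= 5.733 m


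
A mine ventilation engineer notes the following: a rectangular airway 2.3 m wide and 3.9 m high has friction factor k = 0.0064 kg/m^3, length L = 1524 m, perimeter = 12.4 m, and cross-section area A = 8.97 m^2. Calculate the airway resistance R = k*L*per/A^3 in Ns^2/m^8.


0.1676 Ns^2/m^8

Compute the numerator:
k * L * per = 0.0064 * 1524 * 12.4
= 120.94464
Compute the denominator:
A^3 = 8.97^3 = 721.734273
Resistance:
R = 120.94464 / 721.734273
= 0.1676 Ns^2/m^8


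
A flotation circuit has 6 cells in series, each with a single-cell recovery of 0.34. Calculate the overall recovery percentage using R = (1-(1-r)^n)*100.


Complement of single-cell recovery:
1 - r = 1 - 0.34 = 0.66
Raise to power n:
(1 - r)^6 = 0.66^6 = 0.08265395002
Overall recovery:
R = (1 - 0.08265395002) * 100
= 91.7346%

91.7346%


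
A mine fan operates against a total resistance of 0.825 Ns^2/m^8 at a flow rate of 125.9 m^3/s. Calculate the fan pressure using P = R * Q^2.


13076.9183 Pa

Compute Q^2:
Q^2 = 125.9^2 = 15850.81
Compute pressure:
P = R * Q^2 = 0.825 * 15850.81
= 13076.9183 Pa


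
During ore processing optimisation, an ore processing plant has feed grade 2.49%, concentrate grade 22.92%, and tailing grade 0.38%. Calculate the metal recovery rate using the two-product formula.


Using the two-product formula:
R = 100 * c * (f - t) / (f * (c - t))
Numerator = 100 * 22.92 * (2.49 - 0.38)
= 100 * 22.92 * 2.11
= 4836.12
Denominator = 2.49 * (22.92 - 0.38)
= 2.49 * 22.54
= 56.1246
R = 4836.12 / 56.1246
= 86.1676%

86.1676%


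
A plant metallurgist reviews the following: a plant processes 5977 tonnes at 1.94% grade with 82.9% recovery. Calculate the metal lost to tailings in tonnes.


19.8281 tonnes

Total metal in feed:
= 5977 * 1.94 / 100 = 115.9538 tonnes
Metal recovered:
= 115.9538 * 82.9 / 100 = 96.1257002 tonnes
Metal lost to tailings:
= 115.9538 - 96.1257002
= 19.8281 tonnes


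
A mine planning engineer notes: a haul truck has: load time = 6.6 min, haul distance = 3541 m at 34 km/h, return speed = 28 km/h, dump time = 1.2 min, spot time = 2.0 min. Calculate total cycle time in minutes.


Convert haul speed to m/min: 34 * 1000/60 = 566.6666667 m/min
Haul time = 3541 / 566.6666667 = 6.248823529 min
Convert return speed to m/min: 28 * 1000/60 = 466.6666667 m/min
Return time = 3541 / 466.6666667 = 7.587857143 min
Total cycle time:
= 6.6 + 6.248823529 + 1.2 + 7.587857143 + 2.0
= 23.6367 min

23.6367 min


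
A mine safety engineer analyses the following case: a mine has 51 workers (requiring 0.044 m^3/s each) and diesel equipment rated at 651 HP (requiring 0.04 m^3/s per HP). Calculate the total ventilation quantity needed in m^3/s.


28.284 m^3/s

Airflow for workers:
Q_people = 51 * 0.044 = 2.244 m^3/s
Airflow for diesel equipment:
Q_diesel = 651 * 0.04 = 26.04 m^3/s
Total ventilation:
Q_total = 2.244 + 26.04
= 28.284 m^3/s


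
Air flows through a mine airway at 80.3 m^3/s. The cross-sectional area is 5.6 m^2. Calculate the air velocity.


Velocity = flow rate / cross-sectional area
= 80.3 / 5.6
= 14.3393 m/s

14.3393 m/s


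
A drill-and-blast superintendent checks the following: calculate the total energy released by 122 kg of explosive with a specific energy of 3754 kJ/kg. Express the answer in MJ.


457.988 MJ

Energy = mass * specific_energy / 1000
= 122 * 3754 / 1000
= 457988 / 1000
= 457.988 MJ


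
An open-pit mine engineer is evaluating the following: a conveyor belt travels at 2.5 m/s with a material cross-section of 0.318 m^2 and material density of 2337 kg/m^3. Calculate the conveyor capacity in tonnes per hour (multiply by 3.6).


6688.494 t/h

Volumetric flow = speed * area
= 2.5 * 0.318 = 0.795 m^3/s
Mass flow = volumetric * density
= 0.795 * 2337 = 1857.915 kg/s
Convert to t/h: multiply by 3.6
Capacity = 1857.915 * 3.6
= 6688.494 t/h


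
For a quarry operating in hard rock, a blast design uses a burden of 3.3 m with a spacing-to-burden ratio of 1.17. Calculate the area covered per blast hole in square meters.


12.7413 m^2

First, find the spacing:
Spacing = burden * ratio = 3.3 * 1.17
= 3.861 m
Then, calculate the area:
Area = burden * spacing = 3.3 * 3.861
= 12.7413 m^2


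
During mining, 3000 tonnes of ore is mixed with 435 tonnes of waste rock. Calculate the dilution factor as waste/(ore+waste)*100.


Total material = ore + waste
= 3000 + 435 = 3435 tonnes
Dilution = waste / total * 100
= 435 / 3435 * 100
= 0.1266375546 * 100
= 12.6638%

12.6638%


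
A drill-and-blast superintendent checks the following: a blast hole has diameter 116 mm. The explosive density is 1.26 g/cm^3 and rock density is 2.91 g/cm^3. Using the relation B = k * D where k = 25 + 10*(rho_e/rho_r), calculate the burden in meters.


First, compute k:
rho_e / rho_r = 1.26 / 2.91 = 0.4329896907
k = 25 + 10 * 0.4329896907 = 29.32989691
Then, compute burden:
B = k * D / 1000 = 29.32989691 * 116 / 1000
= 3402.268041 / 1000
= 3.4023 m

3.4023 m


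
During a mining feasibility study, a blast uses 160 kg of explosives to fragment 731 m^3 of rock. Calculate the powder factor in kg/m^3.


Powder factor = explosive mass / rock volume
= 160 / 731
= 0.2189 kg/m^3

0.2189 kg/m^3


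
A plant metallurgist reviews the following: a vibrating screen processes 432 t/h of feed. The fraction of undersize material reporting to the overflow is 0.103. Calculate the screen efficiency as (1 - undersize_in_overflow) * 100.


Screen efficiency = (1 - fraction of undersize in overflow) * 100
= (1 - 0.103) * 100
= 0.897 * 100
= 89.7%

89.7%


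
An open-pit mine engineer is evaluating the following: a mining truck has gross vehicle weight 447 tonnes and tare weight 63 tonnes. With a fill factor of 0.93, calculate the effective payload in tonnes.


Maximum payload = gross - tare
= 447 - 63 = 384 tonnes
Effective payload = max payload * fill factor
= 384 * 0.93
= 357.12 tonnes

357.12 tonnes


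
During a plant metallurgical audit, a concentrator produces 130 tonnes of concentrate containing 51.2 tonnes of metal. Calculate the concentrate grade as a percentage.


Grade = (metal in concentrate / concentrate mass) * 100
= (51.2 / 130) * 100
= 0.3938461538 * 100
= 39.3846%

39.3846%


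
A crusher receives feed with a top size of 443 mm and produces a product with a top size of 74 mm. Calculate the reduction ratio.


5.9865

Reduction ratio = feed size / product size
= 443 / 74
= 5.9865


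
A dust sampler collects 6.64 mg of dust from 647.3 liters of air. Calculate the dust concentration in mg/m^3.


Convert liters to m^3: 1 m^3 = 1000 L
Concentration = mass / volume * 1000
= 6.64 / 647.3 * 1000
= 0.01025799475 * 1000
= 10.258 mg/m^3

10.258 mg/m^3


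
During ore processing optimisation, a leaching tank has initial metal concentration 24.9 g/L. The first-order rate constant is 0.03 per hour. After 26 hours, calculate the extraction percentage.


54.1594%

Compute the exponent:
-k * t = -0.03 * 26 = -0.78
Remaining concentration:
C = 24.9 * exp(-0.78)
= 24.9 * 0.4584060113
= 11.41430968 g/L
Extracted = 24.9 - 11.41430968 = 13.48569032 g/L
Extraction % = 13.48569032 / 24.9 * 100
= 54.1594%


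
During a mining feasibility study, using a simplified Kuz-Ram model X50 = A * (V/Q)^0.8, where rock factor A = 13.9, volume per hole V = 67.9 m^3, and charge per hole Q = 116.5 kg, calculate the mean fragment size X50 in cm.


9.0251 cm

Compute V/Q:
V/Q = 67.9 / 116.5 = 0.582832618
Raise to the power 0.8:
(V/Q)^0.8 = 0.582832618^0.8 = 0.6492845655
Multiply by A:
X50 = 13.9 * 0.6492845655
= 9.0251 cm


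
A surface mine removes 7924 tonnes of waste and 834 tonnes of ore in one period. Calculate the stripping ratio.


9.5012

Stripping ratio = waste tonnage / ore tonnage
= 7924 / 834
= 9.5012


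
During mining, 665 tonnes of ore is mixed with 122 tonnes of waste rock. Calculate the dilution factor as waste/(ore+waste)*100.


Total material = ore + waste
= 665 + 122 = 787 tonnes
Dilution = waste / total * 100
= 122 / 787 * 100
= 0.1550190597 * 100
= 15.5019%

15.5019%


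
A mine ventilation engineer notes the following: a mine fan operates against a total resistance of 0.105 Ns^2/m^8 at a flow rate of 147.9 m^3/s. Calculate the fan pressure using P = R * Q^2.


2296.8131 Pa

Compute Q^2:
Q^2 = 147.9^2 = 21874.41
Compute pressure:
P = R * Q^2 = 0.105 * 21874.41
= 2296.8131 Pa


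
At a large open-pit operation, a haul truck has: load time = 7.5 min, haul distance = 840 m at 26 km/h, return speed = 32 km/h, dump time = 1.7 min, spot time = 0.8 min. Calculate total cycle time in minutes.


13.5135 min

Convert haul speed to m/min: 26 * 1000/60 = 433.3333333 m/min
Haul time = 840 / 433.3333333 = 1.938461538 min
Convert return speed to m/min: 32 * 1000/60 = 533.3333333 m/min
Return time = 840 / 533.3333333 = 1.575 min
Total cycle time:
= 7.5 + 1.938461538 + 1.7 + 1.575 + 0.8
= 13.5135 min


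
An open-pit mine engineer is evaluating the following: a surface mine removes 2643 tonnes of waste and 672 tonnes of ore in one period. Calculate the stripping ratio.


3.933

Stripping ratio = waste tonnage / ore tonnage
= 2643 / 672
= 3.933


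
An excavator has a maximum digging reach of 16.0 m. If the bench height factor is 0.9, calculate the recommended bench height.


14.4 m

Bench height = reach * factor
= 16.0 * 0.9
= 14.4 m


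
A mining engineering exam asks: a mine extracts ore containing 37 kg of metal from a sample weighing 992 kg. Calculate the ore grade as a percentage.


3.7298%

Ore grade = (metal mass / ore mass) * 100
= (37 / 992) * 100
= 0.0372983871 * 100
= 3.7298%


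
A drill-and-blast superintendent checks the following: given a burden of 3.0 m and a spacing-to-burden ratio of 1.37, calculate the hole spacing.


Spacing = burden * ratio
= 3.0 * 1.37
= 4.11 m

4.11 m


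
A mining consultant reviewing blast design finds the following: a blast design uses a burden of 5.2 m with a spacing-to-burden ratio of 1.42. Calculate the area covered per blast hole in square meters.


38.3968 m^2

First, find the spacing:
Spacing = burden * ratio = 5.2 * 1.42
= 7.384 m
Then, calculate the area:
Area = burden * spacing = 5.2 * 7.384
= 38.3968 m^2


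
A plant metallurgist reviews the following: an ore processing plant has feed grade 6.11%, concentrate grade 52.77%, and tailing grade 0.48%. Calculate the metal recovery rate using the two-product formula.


92.9899%

Using the two-product formula:
R = 100 * c * (f - t) / (f * (c - t))
Numerator = 100 * 52.77 * (6.11 - 0.48)
= 100 * 52.77 * 5.63
= 29709.51
Denominator = 6.11 * (52.77 - 0.48)
= 6.11 * 52.29
= 319.4919
R = 29709.51 / 319.4919
= 92.9899%


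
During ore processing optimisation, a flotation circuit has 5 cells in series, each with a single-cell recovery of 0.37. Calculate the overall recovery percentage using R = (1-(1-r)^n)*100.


Complement of single-cell recovery:
1 - r = 1 - 0.37 = 0.63
Raise to power n:
(1 - r)^5 = 0.63^5 = 0.0992436543
Overall recovery:
R = (1 - 0.0992436543) * 100
= 90.0756%

90.0756%


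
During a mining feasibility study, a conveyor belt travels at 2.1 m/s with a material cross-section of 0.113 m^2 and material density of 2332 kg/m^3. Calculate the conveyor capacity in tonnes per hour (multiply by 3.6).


1992.181 t/h

Volumetric flow = speed * area
= 2.1 * 0.113 = 0.2373 m^3/s
Mass flow = volumetric * density
= 0.2373 * 2332 = 553.3836 kg/s
Convert to t/h: multiply by 3.6
Capacity = 553.3836 * 3.6
= 1992.181 t/h


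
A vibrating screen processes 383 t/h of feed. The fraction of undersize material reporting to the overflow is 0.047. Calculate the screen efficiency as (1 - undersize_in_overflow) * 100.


Screen efficiency = (1 - fraction of undersize in overflow) * 100
= (1 - 0.047) * 100
= 0.953 * 100
= 95.3%

95.3%


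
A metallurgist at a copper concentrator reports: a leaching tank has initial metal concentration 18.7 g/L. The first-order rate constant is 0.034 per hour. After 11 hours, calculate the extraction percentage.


Compute the exponent:
-k * t = -0.034 * 11 = -0.374
Remaining concentration:
C = 18.7 * exp(-0.374)
= 18.7 * 0.6879769118
= 12.86516825 g/L
Extracted = 18.7 - 12.86516825 = 5.834831749 g/L
Extraction % = 5.834831749 / 18.7 * 100
= 31.2023%

31.2023%


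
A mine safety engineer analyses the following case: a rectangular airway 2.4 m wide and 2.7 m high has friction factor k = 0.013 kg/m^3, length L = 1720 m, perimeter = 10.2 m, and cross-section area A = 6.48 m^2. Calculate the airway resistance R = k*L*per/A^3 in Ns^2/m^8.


Compute the numerator:
k * L * per = 0.013 * 1720 * 10.2
= 228.072
Compute the denominator:
A^3 = 6.48^3 = 272.097792
Resistance:
R = 228.072 / 272.097792
= 0.8382 Ns^2/m^8

0.8382 Ns^2/m^8


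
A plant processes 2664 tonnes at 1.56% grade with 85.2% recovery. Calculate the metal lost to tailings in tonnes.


6.1506 tonnes

Total metal in feed:
= 2664 * 1.56 / 100 = 41.5584 tonnes
Metal recovered:
= 41.5584 * 85.2 / 100 = 35.4077568 tonnes
Metal lost to tailings:
= 41.5584 - 35.4077568
= 6.1506 tonnes


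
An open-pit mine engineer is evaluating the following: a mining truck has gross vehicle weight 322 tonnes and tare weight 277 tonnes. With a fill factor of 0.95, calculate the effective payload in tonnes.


42.75 tonnes

Maximum payload = gross - tare
= 322 - 277 = 45 tonnes
Effective payload = max payload * fill factor
= 45 * 0.95
= 42.75 tonnes


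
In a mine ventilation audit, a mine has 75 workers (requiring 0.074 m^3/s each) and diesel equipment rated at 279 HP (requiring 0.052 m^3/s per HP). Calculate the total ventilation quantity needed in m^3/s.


20.058 m^3/s

Airflow for workers:
Q_people = 75 * 0.074 = 5.55 m^3/s
Airflow for diesel equipment:
Q_diesel = 279 * 0.052 = 14.508 m^3/s
Total ventilation:
Q_total = 5.55 + 14.508
= 20.058 m^3/s


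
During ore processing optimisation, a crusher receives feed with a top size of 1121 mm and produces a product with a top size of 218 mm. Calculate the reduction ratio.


Reduction ratio = feed size / product size
= 1121 / 218
= 5.1422

5.1422


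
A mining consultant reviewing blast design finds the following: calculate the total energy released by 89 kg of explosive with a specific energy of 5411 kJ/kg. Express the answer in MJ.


481.579 MJ

Energy = mass * specific_energy / 1000
= 89 * 5411 / 1000
= 481579 / 1000
= 481.579 MJ


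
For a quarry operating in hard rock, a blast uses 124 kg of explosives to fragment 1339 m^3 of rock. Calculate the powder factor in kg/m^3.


Powder factor = explosive mass / rock volume
= 124 / 1339
= 0.0926 kg/m^3

0.0926 kg/m^3


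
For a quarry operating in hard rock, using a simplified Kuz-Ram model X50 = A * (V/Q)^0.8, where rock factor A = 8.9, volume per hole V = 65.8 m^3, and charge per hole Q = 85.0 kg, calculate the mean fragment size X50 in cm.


Compute V/Q:
V/Q = 65.8 / 85.0 = 0.7741176471
Raise to the power 0.8:
(V/Q)^0.8 = 0.7741176471^0.8 = 0.8147897826
Multiply by A:
X50 = 8.9 * 0.8147897826
= 7.2516 cm

7.2516 cm


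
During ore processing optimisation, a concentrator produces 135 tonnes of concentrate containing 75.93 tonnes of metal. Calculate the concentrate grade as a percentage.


56.2444%

Grade = (metal in concentrate / concentrate mass) * 100
= (75.93 / 135) * 100
= 0.5624444444 * 100
= 56.2444%


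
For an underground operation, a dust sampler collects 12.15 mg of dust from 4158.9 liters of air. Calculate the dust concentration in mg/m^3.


Convert liters to m^3: 1 m^3 = 1000 L
Concentration = mass / volume * 1000
= 12.15 / 4158.9 * 1000
= 0.002921445575 * 1000
= 2.9214 mg/m^3

2.9214 mg/m^3


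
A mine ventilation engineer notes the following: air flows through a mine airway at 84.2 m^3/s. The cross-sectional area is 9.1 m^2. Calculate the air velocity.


9.2527 m/s

Velocity = flow rate / cross-sectional area
= 84.2 / 9.1
= 9.2527 m/s


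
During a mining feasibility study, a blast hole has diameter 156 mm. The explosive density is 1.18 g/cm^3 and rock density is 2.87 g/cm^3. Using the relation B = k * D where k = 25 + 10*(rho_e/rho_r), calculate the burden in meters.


First, compute k:
rho_e / rho_r = 1.18 / 2.87 = 0.4111498258
k = 25 + 10 * 0.4111498258 = 29.11149826
Then, compute burden:
B = k * D / 1000 = 29.11149826 * 156 / 1000
= 4541.393728 / 1000
= 4.5414 m

4.5414 m


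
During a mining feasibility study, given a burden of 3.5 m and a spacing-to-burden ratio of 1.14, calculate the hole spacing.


3.99 m

Spacing = burden * ratio
= 3.5 * 1.14
= 3.99 m


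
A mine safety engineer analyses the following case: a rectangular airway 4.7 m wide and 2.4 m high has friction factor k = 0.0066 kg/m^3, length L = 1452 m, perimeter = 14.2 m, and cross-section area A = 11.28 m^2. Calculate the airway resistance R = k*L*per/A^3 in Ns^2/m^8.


Compute the numerator:
k * L * per = 0.0066 * 1452 * 14.2
= 136.08144
Compute the denominator:
A^3 = 11.28^3 = 1435.249152
Resistance:
R = 136.08144 / 1435.249152
= 0.0948 Ns^2/m^8

0.0948 Ns^2/m^8


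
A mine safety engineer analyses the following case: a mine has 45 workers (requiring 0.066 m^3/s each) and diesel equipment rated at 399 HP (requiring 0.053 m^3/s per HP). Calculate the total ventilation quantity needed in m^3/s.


Airflow for workers:
Q_people = 45 * 0.066 = 2.97 m^3/s
Airflow for diesel equipment:
Q_diesel = 399 * 0.053 = 21.147 m^3/s
Total ventilation:
Q_total = 2.97 + 21.147
= 24.117 m^3/s

24.117 m^3/s


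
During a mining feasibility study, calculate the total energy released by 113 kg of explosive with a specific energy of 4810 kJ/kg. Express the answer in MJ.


543.53 MJ

Energy = mass * specific_energy / 1000
= 113 * 4810 / 1000
= 543530 / 1000
= 543.53 MJ


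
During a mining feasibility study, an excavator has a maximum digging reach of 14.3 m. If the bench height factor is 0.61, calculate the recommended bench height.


Bench height = reach * factor
= 14.3 * 0.61
= 8.723 m

8.723 m


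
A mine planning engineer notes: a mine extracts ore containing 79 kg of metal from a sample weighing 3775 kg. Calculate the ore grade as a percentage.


Ore grade = (metal mass / ore mass) * 100
= (79 / 3775) * 100
= 0.02092715232 * 100
= 2.0927%

2.0927%


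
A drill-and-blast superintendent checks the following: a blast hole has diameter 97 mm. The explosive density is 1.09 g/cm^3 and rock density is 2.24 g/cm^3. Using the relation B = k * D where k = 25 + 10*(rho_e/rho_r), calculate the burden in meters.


2.897 m

First, compute k:
rho_e / rho_r = 1.09 / 2.24 = 0.4866071429
k = 25 + 10 * 0.4866071429 = 29.86607143
Then, compute burden:
B = k * D / 1000 = 29.86607143 * 97 / 1000
= 2897.008929 / 1000
= 2.897 m


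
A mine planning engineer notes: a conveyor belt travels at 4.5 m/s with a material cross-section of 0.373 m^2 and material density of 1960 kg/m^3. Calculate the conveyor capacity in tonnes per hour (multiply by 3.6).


11843.496 t/h

Volumetric flow = speed * area
= 4.5 * 0.373 = 1.6785 m^3/s
Mass flow = volumetric * density
= 1.6785 * 1960 = 3289.86 kg/s
Convert to t/h: multiply by 3.6
Capacity = 3289.86 * 3.6
= 11843.496 t/h


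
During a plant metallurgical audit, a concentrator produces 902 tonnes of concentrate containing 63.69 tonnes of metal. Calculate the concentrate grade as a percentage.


7.061%

Grade = (metal in concentrate / concentrate mass) * 100
= (63.69 / 902) * 100
= 0.0706097561 * 100
= 7.061%


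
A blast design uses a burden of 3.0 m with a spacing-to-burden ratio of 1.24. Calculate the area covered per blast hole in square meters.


First, find the spacing:
Spacing = burden * ratio = 3.0 * 1.24
= 3.72 m
Then, calculate the area:
Area = burden * spacing = 3.0 * 3.72
= 11.16 m^2

11.16 m^2


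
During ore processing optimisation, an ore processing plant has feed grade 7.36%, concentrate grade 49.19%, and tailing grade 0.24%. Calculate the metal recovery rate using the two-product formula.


Using the two-product formula:
R = 100 * c * (f - t) / (f * (c - t))
Numerator = 100 * 49.19 * (7.36 - 0.24)
= 100 * 49.19 * 7.12
= 35023.28
Denominator = 7.36 * (49.19 - 0.24)
= 7.36 * 48.95
= 360.272
R = 35023.28 / 360.272
= 97.2134%

97.2134%


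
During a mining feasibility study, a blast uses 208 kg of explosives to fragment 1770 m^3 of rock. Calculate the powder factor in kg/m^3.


0.1175 kg/m^3

Powder factor = explosive mass / rock volume
= 208 / 1770
= 0.1175 kg/m^3


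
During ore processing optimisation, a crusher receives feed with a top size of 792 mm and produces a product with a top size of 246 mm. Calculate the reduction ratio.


Reduction ratio = feed size / product size
= 792 / 246
= 3.2195

3.2195


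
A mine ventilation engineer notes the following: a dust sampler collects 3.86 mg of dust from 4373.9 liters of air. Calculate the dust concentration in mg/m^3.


0.8825 mg/m^3

Convert liters to m^3: 1 m^3 = 1000 L
Concentration = mass / volume * 1000
= 3.86 / 4373.9 * 1000
= 0.0008825076019 * 1000
= 0.8825 mg/m^3


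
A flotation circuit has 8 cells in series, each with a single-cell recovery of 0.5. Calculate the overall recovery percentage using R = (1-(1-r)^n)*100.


99.6094%

Complement of single-cell recovery:
1 - r = 1 - 0.5 = 0.5
Raise to power n:
(1 - r)^8 = 0.5^8 = 0.00390625
Overall recovery:
R = (1 - 0.00390625) * 100
= 99.6094%


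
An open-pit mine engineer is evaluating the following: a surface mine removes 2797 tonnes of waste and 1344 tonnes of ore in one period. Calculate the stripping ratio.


2.0811

Stripping ratio = waste tonnage / ore tonnage
= 2797 / 1344
= 2.0811


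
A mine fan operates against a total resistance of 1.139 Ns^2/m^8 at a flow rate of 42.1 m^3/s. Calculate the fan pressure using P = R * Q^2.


2018.775 Pa

Compute Q^2:
Q^2 = 42.1^2 = 1772.41
Compute pressure:
P = R * Q^2 = 1.139 * 1772.41
= 2018.775 Pa


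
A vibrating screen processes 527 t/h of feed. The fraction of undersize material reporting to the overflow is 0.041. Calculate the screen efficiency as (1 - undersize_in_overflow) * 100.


Screen efficiency = (1 - fraction of undersize in overflow) * 100
= (1 - 0.041) * 100
= 0.959 * 100
= 95.9%

95.9%


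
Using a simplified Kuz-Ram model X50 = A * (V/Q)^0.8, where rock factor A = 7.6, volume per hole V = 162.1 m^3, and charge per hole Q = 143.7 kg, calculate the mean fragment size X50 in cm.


8.369 cm

Compute V/Q:
V/Q = 162.1 / 143.7 = 1.128044537
Raise to the power 0.8:
(V/Q)^0.8 = 1.128044537^0.8 = 1.101186801
Multiply by A:
X50 = 7.6 * 1.101186801
= 8.369 cm


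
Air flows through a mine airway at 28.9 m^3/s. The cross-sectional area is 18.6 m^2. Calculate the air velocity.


Velocity = flow rate / cross-sectional area
= 28.9 / 18.6
= 1.5538 m/s

1.5538 m/s


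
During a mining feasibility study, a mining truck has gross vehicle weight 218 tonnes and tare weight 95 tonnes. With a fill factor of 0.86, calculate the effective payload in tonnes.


105.78 tonnes

Maximum payload = gross - tare
= 218 - 95 = 123 tonnes
Effective payload = max payload * fill factor
= 123 * 0.86
= 105.78 tonnes


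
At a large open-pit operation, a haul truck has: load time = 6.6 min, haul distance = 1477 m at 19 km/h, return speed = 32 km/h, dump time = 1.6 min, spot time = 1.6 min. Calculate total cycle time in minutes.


17.2336 min

Convert haul speed to m/min: 19 * 1000/60 = 316.6666667 m/min
Haul time = 1477 / 316.6666667 = 4.664210526 min
Convert return speed to m/min: 32 * 1000/60 = 533.3333333 m/min
Return time = 1477 / 533.3333333 = 2.769375 min
Total cycle time:
= 6.6 + 4.664210526 + 1.6 + 2.769375 + 1.6
= 17.2336 min


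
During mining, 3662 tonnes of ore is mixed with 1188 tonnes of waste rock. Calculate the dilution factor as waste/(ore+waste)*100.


Total material = ore + waste
= 3662 + 1188 = 4850 tonnes
Dilution = waste / total * 100
= 1188 / 4850 * 100
= 0.2449484536 * 100
= 24.4948%

24.4948%


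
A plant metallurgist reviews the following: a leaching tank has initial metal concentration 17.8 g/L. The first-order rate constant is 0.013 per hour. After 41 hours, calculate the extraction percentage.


Compute the exponent:
-k * t = -0.013 * 41 = -0.533
Remaining concentration:
C = 17.8 * exp(-0.533)
= 17.8 * 0.5868418008
= 10.44578406 g/L
Extracted = 17.8 - 10.44578406 = 7.354215945 g/L
Extraction % = 7.354215945 / 17.8 * 100
= 41.3158%

41.3158%


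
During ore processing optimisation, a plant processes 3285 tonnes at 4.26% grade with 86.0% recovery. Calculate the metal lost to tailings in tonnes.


Total metal in feed:
= 3285 * 4.26 / 100 = 139.941 tonnes
Metal recovered:
= 139.941 * 86.0 / 100 = 120.34926 tonnes
Metal lost to tailings:
= 139.941 - 120.34926
= 19.5917 tonnes

19.5917 tonnes


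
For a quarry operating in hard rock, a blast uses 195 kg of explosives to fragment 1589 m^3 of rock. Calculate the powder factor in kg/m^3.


Powder factor = explosive mass / rock volume
= 195 / 1589
= 0.1227 kg/m^3

0.1227 kg/m^3


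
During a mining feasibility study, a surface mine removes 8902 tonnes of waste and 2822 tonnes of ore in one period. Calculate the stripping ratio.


3.1545

Stripping ratio = waste tonnage / ore tonnage
= 8902 / 2822
= 3.1545


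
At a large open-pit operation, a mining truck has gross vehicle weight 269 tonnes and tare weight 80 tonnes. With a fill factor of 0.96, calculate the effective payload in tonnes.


Maximum payload = gross - tare
= 269 - 80 = 189 tonnes
Effective payload = max payload * fill factor
= 189 * 0.96
= 181.44 tonnes

181.44 tonnes


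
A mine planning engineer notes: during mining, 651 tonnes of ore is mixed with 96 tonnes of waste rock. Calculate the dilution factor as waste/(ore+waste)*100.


12.8514%

Total material = ore + waste
= 651 + 96 = 747 tonnes
Dilution = waste / total * 100
= 96 / 747 * 100
= 0.1285140562 * 100
= 12.8514%


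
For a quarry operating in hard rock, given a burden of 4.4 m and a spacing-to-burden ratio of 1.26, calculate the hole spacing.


Spacing = burden * ratio
= 4.4 * 1.26
= 5.544 m

5.544 m


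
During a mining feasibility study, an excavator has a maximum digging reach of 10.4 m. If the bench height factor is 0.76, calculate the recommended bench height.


Bench height = reach * factor
= 10.4 * 0.76
= 7.904 m

7.904 m


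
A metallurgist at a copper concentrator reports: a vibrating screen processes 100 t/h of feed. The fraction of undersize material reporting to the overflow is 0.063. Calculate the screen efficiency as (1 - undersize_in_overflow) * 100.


93.7%

Screen efficiency = (1 - fraction of undersize in overflow) * 100
= (1 - 0.063) * 100
= 0.937 * 100
= 93.7%


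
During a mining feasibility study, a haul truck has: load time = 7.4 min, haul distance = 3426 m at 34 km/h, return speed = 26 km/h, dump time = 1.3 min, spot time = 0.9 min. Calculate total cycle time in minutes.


Convert haul speed to m/min: 34 * 1000/60 = 566.6666667 m/min
Haul time = 3426 / 566.6666667 = 6.045882353 min
Convert return speed to m/min: 26 * 1000/60 = 433.3333333 m/min
Return time = 3426 / 433.3333333 = 7.906153846 min
Total cycle time:
= 7.4 + 6.045882353 + 1.3 + 7.906153846 + 0.9
= 23.552 min

23.552 min


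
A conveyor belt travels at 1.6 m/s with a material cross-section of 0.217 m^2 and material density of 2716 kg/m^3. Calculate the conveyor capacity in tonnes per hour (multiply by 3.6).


Volumetric flow = speed * area
= 1.6 * 0.217 = 0.3472 m^3/s
Mass flow = volumetric * density
= 0.3472 * 2716 = 942.9952 kg/s
Convert to t/h: multiply by 3.6
Capacity = 942.9952 * 3.6
= 3394.7827 t/h

3394.7827 t/h


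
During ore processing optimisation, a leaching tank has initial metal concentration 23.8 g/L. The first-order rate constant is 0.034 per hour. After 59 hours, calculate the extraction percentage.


86.5474%

Compute the exponent:
-k * t = -0.034 * 59 = -2.006
Remaining concentration:
C = 23.8 * exp(-2.006)
= 23.8 * 0.1345257027
= 3.201711724 g/L
Extracted = 23.8 - 3.201711724 = 20.59828828 g/L
Extraction % = 20.59828828 / 23.8 * 100
= 86.5474%


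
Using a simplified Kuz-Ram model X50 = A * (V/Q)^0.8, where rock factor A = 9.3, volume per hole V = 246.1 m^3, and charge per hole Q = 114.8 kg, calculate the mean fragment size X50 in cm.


Compute V/Q:
V/Q = 246.1 / 114.8 = 2.143728223
Raise to the power 0.8:
(V/Q)^0.8 = 2.143728223^0.8 = 1.840499825
Multiply by A:
X50 = 9.3 * 1.840499825
= 17.1166 cm

17.1166 cm


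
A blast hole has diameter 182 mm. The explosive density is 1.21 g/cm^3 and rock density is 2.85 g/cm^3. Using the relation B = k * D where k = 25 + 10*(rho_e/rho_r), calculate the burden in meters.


First, compute k:
rho_e / rho_r = 1.21 / 2.85 = 0.4245614035
k = 25 + 10 * 0.4245614035 = 29.24561404
Then, compute burden:
B = k * D / 1000 = 29.24561404 * 182 / 1000
= 5322.701754 / 1000
= 5.3227 m

5.3227 m


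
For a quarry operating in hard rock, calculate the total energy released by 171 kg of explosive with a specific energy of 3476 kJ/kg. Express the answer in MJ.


Energy = mass * specific_energy / 1000
= 171 * 3476 / 1000
= 594396 / 1000
= 594.396 MJ

594.396 MJ


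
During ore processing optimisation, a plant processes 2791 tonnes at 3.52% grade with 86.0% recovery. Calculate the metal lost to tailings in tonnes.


Total metal in feed:
= 2791 * 3.52 / 100 = 98.2432 tonnes
Metal recovered:
= 98.2432 * 86.0 / 100 = 84.489152 tonnes
Metal lost to tailings:
= 98.2432 - 84.489152
= 13.754 tonnes

13.754 tonnes


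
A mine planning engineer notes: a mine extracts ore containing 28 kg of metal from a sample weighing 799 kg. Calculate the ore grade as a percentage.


Ore grade = (metal mass / ore mass) * 100
= (28 / 799) * 100
= 0.03504380476 * 100
= 3.5044%

3.5044%


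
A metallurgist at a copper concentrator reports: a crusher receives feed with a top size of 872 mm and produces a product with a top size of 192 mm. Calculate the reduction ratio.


4.5417

Reduction ratio = feed size / product size
= 872 / 192
= 4.5417


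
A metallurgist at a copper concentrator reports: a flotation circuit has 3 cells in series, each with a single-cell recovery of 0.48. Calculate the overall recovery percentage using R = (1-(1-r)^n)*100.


85.9392%

Complement of single-cell recovery:
1 - r = 1 - 0.48 = 0.52
Raise to power n:
(1 - r)^3 = 0.52^3 = 0.140608
Overall recovery:
R = (1 - 0.140608) * 100
= 85.9392%


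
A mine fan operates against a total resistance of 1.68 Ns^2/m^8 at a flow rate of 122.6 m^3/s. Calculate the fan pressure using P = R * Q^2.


25251.6768 Pa

Compute Q^2:
Q^2 = 122.6^2 = 15030.76
Compute pressure:
P = R * Q^2 = 1.68 * 15030.76
= 25251.6768 Pa
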